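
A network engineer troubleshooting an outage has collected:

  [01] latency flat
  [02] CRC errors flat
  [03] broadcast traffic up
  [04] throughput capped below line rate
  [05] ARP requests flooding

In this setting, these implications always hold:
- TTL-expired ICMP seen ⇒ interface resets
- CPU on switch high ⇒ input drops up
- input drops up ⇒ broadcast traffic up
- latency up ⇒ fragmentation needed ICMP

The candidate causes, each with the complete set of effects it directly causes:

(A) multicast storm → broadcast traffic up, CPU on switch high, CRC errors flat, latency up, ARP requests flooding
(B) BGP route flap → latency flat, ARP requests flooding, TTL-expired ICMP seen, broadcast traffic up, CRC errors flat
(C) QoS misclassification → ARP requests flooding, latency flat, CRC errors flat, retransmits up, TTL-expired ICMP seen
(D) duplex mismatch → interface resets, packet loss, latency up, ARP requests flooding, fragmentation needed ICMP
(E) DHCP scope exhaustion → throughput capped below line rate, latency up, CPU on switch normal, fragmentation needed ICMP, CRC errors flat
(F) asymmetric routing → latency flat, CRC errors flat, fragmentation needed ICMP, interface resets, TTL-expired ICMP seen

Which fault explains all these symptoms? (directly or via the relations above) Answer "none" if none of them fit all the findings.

none

For each candidate, compare predicted effects to what was observed:
(A) multicast storm — latency flat NO; CRC errors flat yes; broadcast traffic up yes; throughput capped below line rate NO; ARP requests flooding yes
(B) BGP route flap — does not account for throughput capped below line rate
(C) QoS misclassification — latency flat yes; CRC errors flat yes; broadcast traffic up NO; throughput capped below line rate NO; ARP requests flooding yes
(D) duplex mismatch — fails on latency flat, CRC errors flat, broadcast traffic up, throughput capped below line rate (predicts latency up, not latency flat)
(E) DHCP scope exhaustion — latency flat NO; CRC errors flat yes; broadcast traffic up NO; throughput capped below line rate yes; ARP requests flooding NO
(F) asymmetric routing — does not account for broadcast traffic up, throughput capped below line rate, ARP requests flooding
Every candidate fails on at least one observation.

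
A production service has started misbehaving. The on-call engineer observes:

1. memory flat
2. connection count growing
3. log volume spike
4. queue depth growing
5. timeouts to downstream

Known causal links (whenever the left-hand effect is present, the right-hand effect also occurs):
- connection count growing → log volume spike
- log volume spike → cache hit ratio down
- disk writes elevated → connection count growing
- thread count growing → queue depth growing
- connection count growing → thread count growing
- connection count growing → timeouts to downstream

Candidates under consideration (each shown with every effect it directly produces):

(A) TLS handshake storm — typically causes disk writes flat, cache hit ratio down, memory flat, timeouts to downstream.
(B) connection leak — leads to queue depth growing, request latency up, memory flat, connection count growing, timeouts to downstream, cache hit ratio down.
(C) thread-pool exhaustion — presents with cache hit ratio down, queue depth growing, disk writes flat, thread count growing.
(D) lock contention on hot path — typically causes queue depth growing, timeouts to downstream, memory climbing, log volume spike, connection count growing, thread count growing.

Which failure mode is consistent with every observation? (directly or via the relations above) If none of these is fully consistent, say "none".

B

Checking each candidate against the observations:
(A) TLS handshake storm — memory flat yes; connection count growing NO; log volume spike NO; queue depth growing NO; timeouts to downstream yes
(B) connection leak — memory flat yes; connection count growing yes; log volume spike yes (via connection count growing → log volume spike); queue depth growing yes; timeouts to downstream yes
(C) thread-pool exhaustion — memory flat NO; connection count growing NO; log volume spike NO; queue depth growing yes; timeouts to downstream NO
(D) lock contention on hot path — fails on memory flat (predicts memory climbing, not memory flat)
Only (B) is consistent with every observation.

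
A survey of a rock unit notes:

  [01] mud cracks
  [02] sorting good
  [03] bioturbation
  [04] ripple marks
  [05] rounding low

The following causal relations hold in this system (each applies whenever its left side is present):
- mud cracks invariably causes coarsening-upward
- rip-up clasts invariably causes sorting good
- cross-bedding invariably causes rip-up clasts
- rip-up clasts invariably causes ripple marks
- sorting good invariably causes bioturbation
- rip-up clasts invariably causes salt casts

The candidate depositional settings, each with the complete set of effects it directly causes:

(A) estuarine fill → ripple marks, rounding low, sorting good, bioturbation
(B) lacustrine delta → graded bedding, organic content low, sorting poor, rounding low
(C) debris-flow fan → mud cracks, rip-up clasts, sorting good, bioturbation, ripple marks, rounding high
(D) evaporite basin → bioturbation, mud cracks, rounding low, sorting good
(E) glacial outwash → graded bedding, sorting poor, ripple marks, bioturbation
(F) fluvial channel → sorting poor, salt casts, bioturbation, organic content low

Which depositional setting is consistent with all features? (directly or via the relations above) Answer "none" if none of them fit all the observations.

none

For each candidate, compare predicted effects to what was observed:
(A) estuarine fill — mud cracks miss; sorting good match; bioturbation match; ripple marks match; rounding low match
(B) lacustrine delta — mud cracks miss; sorting good miss; bioturbation miss; ripple marks miss; rounding low match
(C) debris-flow fan — fails on rounding low (predicts rounding high, not rounding low)
(D) evaporite basin — mud cracks match; sorting good match; bioturbation match; ripple marks miss; rounding low match
(E) glacial outwash — mud cracks miss; sorting good miss; bioturbation match; ripple marks match; rounding low miss
(F) fluvial channel — mud cracks miss; sorting good miss; bioturbation match; ripple marks miss; rounding low miss
Every candidate fails on at least one observation.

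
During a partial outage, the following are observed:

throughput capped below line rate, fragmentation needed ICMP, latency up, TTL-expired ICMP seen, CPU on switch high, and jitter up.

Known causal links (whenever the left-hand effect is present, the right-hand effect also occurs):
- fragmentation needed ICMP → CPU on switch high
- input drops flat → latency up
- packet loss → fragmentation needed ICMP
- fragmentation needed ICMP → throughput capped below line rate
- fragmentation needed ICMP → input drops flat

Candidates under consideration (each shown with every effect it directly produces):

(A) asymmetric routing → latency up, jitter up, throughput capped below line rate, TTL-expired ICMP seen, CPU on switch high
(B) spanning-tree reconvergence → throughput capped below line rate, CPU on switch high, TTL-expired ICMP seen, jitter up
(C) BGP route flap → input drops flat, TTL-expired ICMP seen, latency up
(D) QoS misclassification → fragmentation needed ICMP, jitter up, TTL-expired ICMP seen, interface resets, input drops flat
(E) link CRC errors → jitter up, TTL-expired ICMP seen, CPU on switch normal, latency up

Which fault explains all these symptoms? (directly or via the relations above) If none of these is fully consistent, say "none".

D

Per-candidate check:
(A) asymmetric routing — throughput capped below line rate match; fragmentation needed ICMP miss; latency up match; TTL-expired ICMP seen match; CPU on switch high match; jitter up match
(B) spanning-tree reconvergence — throughput capped below line rate match; fragmentation needed ICMP miss; latency up miss; TTL-expired ICMP seen match; CPU on switch high match; jitter up match
(C) BGP route flap — throughput capped below line rate miss; fragmentation needed ICMP miss; latency up match; TTL-expired ICMP seen match; CPU on switch high miss; jitter up miss
(D) QoS misclassification — accounts for every observation (throughput capped below line rate by fragmentation needed ICMP → throughput capped below line rate)
(E) link CRC errors — throughput capped below line rate miss; fragmentation needed ICMP miss; latency up match; TTL-expired ICMP seen match; CPU on switch high miss; jitter up match
(D) is the only candidate with no mismatches.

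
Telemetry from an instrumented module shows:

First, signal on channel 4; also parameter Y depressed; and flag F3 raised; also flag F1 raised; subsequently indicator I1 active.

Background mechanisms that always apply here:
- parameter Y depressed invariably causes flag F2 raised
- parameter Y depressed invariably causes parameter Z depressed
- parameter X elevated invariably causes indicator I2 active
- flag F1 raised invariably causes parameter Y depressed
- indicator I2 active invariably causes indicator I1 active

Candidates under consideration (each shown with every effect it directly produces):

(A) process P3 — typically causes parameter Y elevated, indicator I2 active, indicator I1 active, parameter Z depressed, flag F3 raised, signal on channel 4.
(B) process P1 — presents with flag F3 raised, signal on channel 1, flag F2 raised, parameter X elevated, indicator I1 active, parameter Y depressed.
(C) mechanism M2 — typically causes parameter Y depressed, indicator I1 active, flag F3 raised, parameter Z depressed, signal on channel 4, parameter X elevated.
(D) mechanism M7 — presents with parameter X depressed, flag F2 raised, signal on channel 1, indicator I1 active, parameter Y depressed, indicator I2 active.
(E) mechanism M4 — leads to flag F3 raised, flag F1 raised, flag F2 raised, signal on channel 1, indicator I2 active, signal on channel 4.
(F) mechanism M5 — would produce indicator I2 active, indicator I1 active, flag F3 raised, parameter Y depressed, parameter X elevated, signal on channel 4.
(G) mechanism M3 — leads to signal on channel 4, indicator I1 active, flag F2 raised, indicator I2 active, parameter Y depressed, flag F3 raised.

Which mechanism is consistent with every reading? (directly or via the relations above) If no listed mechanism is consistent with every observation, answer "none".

E

Checking each candidate against the observations:
(A) process P3 — signal on channel 4 yes; parameter Y depressed NO; flag F3 raised yes; flag F1 raised NO; indicator I1 active yes
(B) process P1 — signal on channel 4 NO; parameter Y depressed yes; flag F3 raised yes; flag F1 raised NO; indicator I1 active yes
(C) mechanism M2 — does not account for flag F1 raised
(D) mechanism M7 — does not account for signal on channel 4, flag F3 raised, flag F1 raised
(E) mechanism M4 — signal on channel 4 yes; parameter Y depressed yes (by flag F1 raised → parameter Y depressed); flag F3 raised yes; flag F1 raised yes; indicator I1 active yes (by indicator I2 active → indicator I1 active)
(F) mechanism M5 — does not account for flag F1 raised
(G) mechanism M3 — signal on channel 4 yes; parameter Y depressed yes; flag F3 raised yes; flag F1 raised NO; indicator I1 active yes
(E) is the only candidate with no mismatches.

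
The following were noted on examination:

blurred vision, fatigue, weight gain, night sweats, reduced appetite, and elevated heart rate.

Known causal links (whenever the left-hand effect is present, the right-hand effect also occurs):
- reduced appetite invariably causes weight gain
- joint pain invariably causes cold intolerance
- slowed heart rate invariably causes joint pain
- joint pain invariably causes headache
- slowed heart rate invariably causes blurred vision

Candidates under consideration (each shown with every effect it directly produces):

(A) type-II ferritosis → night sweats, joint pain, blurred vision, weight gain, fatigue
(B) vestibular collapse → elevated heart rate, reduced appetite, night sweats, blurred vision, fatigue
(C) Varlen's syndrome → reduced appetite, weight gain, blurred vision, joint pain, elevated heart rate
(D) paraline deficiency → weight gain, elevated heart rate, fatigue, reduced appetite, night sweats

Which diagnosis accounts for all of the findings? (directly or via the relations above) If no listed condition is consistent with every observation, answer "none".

B

Per-candidate check:
(A) type-II ferritosis — blurred vision ✓; fatigue ✓; weight gain ✓; night sweats ✓; reduced appetite ✗; elevated heart rate ✗
(B) vestibular collapse — accounts for every observation (weight gain by reduced appetite → weight gain)
(C) Varlen's syndrome — blurred vision ✓; fatigue ✗; weight gain ✓; night sweats ✗; reduced appetite ✓; elevated heart rate ✓
(D) paraline deficiency — does not account for blurred vision
(B) is the only candidate with no mismatches.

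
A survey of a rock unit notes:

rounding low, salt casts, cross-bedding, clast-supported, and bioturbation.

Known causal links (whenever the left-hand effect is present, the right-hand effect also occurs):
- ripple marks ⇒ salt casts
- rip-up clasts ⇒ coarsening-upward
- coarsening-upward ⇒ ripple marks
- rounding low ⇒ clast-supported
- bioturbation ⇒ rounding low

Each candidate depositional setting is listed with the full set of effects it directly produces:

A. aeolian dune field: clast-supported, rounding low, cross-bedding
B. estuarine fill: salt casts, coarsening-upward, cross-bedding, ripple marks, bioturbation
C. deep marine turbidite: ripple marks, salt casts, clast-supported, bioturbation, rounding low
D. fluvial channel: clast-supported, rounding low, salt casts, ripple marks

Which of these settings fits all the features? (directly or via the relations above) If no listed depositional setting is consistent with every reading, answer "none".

For each candidate, compare predicted effects to what was observed:
(A) aeolian dune field — rounding low +; salt casts -; cross-bedding +; clast-supported +; bioturbation -
(B) estuarine fill — accounts for every observation (rounding low via bioturbation → rounding low)
(C) deep marine turbidite — rounding low +; salt casts +; cross-bedding -; clast-supported +; bioturbation +
(D) fluvial channel — does not account for cross-bedding, bioturbation
(B) is the only candidate with no mismatches.

B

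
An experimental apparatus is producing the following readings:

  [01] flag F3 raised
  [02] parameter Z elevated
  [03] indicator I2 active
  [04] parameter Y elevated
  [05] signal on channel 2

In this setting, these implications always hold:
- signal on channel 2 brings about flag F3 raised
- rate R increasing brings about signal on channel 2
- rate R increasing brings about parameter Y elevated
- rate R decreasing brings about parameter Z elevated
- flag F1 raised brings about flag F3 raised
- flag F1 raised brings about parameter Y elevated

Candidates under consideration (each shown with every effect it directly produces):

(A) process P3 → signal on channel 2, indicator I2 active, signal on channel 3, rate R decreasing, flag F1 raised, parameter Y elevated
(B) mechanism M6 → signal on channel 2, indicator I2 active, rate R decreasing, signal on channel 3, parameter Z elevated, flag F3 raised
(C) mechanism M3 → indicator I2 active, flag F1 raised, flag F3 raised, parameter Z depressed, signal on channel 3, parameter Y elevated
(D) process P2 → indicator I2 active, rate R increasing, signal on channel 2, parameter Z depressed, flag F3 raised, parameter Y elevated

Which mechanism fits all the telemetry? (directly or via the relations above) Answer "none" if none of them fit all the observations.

Testing each hypothesis:
(A) process P3 — flag F3 raised + (by flag F1 raised → flag F3 raised); parameter Z elevated + (by rate R decreasing → parameter Z elevated); indicator I2 active +; parameter Y elevated +; signal on channel 2 +
(B) mechanism M6 — does not account for parameter Y elevated
(C) mechanism M3 — flag F3 raised +; parameter Z elevated -; indicator I2 active +; parameter Y elevated +; signal on channel 2 -
(D) process P2 — fails on parameter Z elevated (predicts parameter Z depressed, not parameter Z elevated)
(A) alone accounts for all the evidence.

A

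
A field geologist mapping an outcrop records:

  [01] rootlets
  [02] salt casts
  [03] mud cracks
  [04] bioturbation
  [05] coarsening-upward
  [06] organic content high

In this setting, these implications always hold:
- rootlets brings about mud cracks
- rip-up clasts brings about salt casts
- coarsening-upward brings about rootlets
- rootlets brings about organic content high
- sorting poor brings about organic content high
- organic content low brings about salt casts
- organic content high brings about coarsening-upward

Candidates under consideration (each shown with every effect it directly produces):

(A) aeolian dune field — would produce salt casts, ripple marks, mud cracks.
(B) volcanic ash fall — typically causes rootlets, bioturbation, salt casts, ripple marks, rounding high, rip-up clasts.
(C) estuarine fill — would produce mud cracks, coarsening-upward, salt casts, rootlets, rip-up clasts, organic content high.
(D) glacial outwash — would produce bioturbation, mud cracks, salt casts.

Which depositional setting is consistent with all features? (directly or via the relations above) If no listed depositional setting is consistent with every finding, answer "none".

B

For each candidate, compare predicted effects to what was observed:
(A) aeolian dune field — does not account for rootlets, bioturbation, coarsening-upward, organic content high
(B) volcanic ash fall — rootlets yes; salt casts yes; mud cracks yes (via rootlets → mud cracks); bioturbation yes; coarsening-upward yes (via rootlets → organic content high → coarsening-upward); organic content high yes (via rootlets → organic content high)
(C) estuarine fill — does not account for bioturbation
(D) glacial outwash — does not account for rootlets, coarsening-upward, organic content high
(B) is the only candidate with no mismatches.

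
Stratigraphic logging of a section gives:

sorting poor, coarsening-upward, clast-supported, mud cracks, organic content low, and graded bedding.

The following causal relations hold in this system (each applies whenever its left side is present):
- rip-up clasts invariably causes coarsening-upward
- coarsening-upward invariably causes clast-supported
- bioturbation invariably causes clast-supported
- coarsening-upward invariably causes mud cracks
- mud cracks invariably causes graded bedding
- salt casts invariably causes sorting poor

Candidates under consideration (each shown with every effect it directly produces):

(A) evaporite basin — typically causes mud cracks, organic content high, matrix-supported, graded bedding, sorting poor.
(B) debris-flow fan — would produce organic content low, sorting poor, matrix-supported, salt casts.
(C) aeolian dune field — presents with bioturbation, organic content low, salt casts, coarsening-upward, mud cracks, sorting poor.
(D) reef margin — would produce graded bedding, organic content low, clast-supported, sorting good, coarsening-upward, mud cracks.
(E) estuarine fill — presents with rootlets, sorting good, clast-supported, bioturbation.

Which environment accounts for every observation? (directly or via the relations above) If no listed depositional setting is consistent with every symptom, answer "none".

C

Per-candidate check:
(A) evaporite basin — sorting poor ✓; coarsening-upward ✗; clast-supported ✗; mud cracks ✓; organic content low ✗; graded bedding ✓
(B) debris-flow fan — sorting poor ✓; coarsening-upward ✗; clast-supported ✗; mud cracks ✗; organic content low ✓; graded bedding ✗
(C) aeolian dune field — accounts for every observation (clast-supported through coarsening-upward → clast-supported)
(D) reef margin — sorting poor ✗; coarsening-upward ✓; clast-supported ✓; mud cracks ✓; organic content low ✓; graded bedding ✓
(E) estuarine fill — fails on sorting poor, coarsening-upward, mud cracks, organic content low, graded bedding (predicts sorting good, not sorting poor)
(C) is the only candidate with no mismatches.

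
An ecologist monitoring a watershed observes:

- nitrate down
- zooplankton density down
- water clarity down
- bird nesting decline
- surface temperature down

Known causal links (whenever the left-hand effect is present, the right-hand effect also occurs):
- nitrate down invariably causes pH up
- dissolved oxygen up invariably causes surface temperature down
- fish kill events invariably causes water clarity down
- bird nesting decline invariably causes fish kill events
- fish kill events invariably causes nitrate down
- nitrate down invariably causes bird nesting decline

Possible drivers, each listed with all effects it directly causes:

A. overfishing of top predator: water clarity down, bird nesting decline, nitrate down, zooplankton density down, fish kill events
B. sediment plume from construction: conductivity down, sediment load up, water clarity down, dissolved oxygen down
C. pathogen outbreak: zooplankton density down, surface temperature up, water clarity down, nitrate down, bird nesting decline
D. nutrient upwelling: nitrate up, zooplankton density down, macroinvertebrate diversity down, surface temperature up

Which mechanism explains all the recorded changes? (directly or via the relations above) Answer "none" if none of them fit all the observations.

none

For each candidate, compare predicted effects to what was observed:
(A) overfishing of top predator — does not account for surface temperature down
(B) sediment plume from construction — nitrate down miss; zooplankton density down miss; water clarity down match; bird nesting decline miss; surface temperature down miss
(C) pathogen outbreak — fails on surface temperature down (predicts surface temperature up, not surface temperature down)
(D) nutrient upwelling — nitrate down miss; zooplankton density down match; water clarity down miss; bird nesting decline miss; surface temperature down miss
No candidate is consistent with all observations.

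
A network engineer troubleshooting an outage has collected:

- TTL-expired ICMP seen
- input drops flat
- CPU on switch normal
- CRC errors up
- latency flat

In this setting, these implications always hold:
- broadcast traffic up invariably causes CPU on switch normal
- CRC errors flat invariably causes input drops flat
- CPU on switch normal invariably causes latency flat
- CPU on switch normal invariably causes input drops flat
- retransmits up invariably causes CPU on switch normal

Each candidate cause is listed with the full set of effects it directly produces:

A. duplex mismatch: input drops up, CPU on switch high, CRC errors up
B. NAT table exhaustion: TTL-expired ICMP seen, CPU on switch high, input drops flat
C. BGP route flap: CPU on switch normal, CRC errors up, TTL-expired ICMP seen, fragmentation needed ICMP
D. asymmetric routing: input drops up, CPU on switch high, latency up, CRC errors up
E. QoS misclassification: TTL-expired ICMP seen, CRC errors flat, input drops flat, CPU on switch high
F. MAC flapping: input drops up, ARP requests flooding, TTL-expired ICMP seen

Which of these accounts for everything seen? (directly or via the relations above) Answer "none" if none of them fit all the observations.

Checking each candidate against the observations:
(A) duplex mismatch — TTL-expired ICMP seen miss; input drops flat miss; CPU on switch normal miss; CRC errors up match; latency flat miss
(B) NAT table exhaustion — TTL-expired ICMP seen match; input drops flat match; CPU on switch normal miss; CRC errors up miss; latency flat miss
(C) BGP route flap — TTL-expired ICMP seen match; input drops flat match (by CPU on switch normal → input drops flat); CPU on switch normal match; CRC errors up match; latency flat match (by CPU on switch normal → latency flat)
(D) asymmetric routing — fails on TTL-expired ICMP seen, input drops flat, CPU on switch normal, latency flat (predicts input drops up, not input drops flat; predicts CPU on switch high, not CPU on switch normal; predicts latency up, not latency flat)
(E) QoS misclassification — TTL-expired ICMP seen match; input drops flat match; CPU on switch normal miss; CRC errors up miss; latency flat miss
(F) MAC flapping — fails on input drops flat, CPU on switch normal, CRC errors up, latency flat (predicts input drops up, not input drops flat)
Only (C) is consistent with every observation.

C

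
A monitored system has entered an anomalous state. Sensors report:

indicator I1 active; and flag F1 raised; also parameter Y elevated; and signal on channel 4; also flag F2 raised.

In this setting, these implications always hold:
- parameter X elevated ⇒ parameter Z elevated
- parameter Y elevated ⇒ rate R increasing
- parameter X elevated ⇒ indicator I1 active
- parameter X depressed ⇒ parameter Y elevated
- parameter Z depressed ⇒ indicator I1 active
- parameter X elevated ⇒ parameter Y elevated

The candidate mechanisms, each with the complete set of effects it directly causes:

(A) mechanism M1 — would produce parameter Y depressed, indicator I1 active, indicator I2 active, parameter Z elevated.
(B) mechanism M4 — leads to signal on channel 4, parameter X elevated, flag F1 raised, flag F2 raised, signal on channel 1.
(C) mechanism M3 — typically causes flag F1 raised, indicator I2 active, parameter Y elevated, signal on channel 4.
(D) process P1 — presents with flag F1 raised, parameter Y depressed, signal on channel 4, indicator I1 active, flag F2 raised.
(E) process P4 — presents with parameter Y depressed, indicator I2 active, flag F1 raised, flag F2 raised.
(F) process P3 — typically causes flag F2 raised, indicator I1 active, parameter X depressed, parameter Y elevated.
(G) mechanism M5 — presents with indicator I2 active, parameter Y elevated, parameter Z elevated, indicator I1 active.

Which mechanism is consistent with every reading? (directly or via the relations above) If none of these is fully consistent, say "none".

Checking each candidate against the observations:
(A) mechanism M1 — fails on flag F1 raised, parameter Y elevated, signal on channel 4, flag F2 raised (predicts parameter Y depressed, not parameter Y elevated)
(B) mechanism M4 — indicator I1 active ✓ (by parameter X elevated → indicator I1 active); flag F1 raised ✓; parameter Y elevated ✓ (by parameter X elevated → parameter Y elevated); signal on channel 4 ✓; flag F2 raised ✓
(C) mechanism M3 — does not account for indicator I1 active, flag F2 raised
(D) process P1 — indicator I1 active ✓; flag F1 raised ✓; parameter Y elevated ✗; signal on channel 4 ✓; flag F2 raised ✓
(E) process P4 — fails on indicator I1 active, parameter Y elevated, signal on channel 4 (predicts parameter Y depressed, not parameter Y elevated)
(F) process P3 — does not account for flag F1 raised, signal on channel 4
(G) mechanism M5 — indicator I1 active ✓; flag F1 raised ✗; parameter Y elevated ✓; signal on channel 4 ✗; flag F2 raised ✗
Only (B) is consistent with every observation.

B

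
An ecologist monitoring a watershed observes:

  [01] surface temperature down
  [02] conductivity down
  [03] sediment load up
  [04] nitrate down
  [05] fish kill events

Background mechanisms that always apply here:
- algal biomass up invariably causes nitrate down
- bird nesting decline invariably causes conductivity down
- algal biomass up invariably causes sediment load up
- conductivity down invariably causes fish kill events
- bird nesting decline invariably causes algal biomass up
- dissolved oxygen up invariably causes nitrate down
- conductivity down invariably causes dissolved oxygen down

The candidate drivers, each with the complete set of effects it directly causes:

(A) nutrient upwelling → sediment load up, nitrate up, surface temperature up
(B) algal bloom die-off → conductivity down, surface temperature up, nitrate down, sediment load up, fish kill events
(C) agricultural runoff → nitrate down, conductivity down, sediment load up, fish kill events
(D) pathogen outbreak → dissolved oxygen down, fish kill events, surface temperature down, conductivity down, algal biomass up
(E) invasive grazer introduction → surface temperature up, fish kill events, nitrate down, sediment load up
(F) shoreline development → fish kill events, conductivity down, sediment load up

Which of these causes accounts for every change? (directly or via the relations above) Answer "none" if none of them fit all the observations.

D

Checking each candidate against the observations:
(A) nutrient upwelling — fails on surface temperature down, conductivity down, nitrate down, fish kill events (predicts surface temperature up, not surface temperature down; predicts nitrate up, not nitrate down)
(B) algal bloom die-off — fails on surface temperature down (predicts surface temperature up, not surface temperature down)
(C) agricultural runoff — does not account for surface temperature down
(D) pathogen outbreak — surface temperature down yes; conductivity down yes; sediment load up yes (by algal biomass up → sediment load up); nitrate down yes (by algal biomass up → nitrate down); fish kill events yes
(E) invasive grazer introduction — fails on surface temperature down, conductivity down (predicts surface temperature up, not surface temperature down)
(F) shoreline development — does not account for surface temperature down, nitrate down
(D) is the only candidate with no mismatches.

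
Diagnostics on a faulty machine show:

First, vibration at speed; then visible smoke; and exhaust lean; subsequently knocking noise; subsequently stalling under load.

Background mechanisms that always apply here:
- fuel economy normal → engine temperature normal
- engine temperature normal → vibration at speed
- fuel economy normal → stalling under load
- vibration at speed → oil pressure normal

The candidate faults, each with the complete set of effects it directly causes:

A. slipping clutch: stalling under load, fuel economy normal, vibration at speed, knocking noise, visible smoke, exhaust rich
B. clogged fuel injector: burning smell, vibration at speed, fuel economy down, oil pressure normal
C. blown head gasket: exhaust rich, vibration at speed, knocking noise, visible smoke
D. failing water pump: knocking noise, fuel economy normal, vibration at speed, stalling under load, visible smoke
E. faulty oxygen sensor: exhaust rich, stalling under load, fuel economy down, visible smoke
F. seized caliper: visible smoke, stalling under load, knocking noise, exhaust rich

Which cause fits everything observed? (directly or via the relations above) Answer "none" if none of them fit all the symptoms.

none

Checking each candidate against the observations:
(A) slipping clutch — vibration at speed yes; visible smoke yes; exhaust lean NO; knocking noise yes; stalling under load yes
(B) clogged fuel injector — does not account for visible smoke, exhaust lean, knocking noise, stalling under load
(C) blown head gasket — vibration at speed yes; visible smoke yes; exhaust lean NO; knocking noise yes; stalling under load NO
(D) failing water pump — vibration at speed yes; visible smoke yes; exhaust lean NO; knocking noise yes; stalling under load yes
(E) faulty oxygen sensor — vibration at speed NO; visible smoke yes; exhaust lean NO; knocking noise NO; stalling under load yes
(F) seized caliper — fails on vibration at speed, exhaust lean (predicts exhaust rich, not exhaust lean)
None of the listed candidates fits everything.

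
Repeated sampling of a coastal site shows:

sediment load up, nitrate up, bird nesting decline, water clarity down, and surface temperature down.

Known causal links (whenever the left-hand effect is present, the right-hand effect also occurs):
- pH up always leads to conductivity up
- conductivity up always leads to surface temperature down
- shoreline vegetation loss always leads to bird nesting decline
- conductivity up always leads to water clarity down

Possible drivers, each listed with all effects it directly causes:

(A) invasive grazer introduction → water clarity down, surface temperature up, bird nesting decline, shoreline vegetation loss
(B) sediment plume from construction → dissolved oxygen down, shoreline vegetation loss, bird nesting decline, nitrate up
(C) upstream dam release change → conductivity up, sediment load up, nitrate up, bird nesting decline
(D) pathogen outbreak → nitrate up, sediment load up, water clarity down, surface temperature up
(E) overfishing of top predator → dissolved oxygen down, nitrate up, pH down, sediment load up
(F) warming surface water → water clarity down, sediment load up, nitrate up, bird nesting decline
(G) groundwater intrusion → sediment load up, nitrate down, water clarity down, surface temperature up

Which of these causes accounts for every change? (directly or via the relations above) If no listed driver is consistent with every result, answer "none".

C

For each candidate, compare predicted effects to what was observed:
(A) invasive grazer introduction — sediment load up NO; nitrate up NO; bird nesting decline yes; water clarity down yes; surface temperature down NO
(B) sediment plume from construction — sediment load up NO; nitrate up yes; bird nesting decline yes; water clarity down NO; surface temperature down NO
(C) upstream dam release change — sediment load up yes; nitrate up yes; bird nesting decline yes; water clarity down yes (through conductivity up → water clarity down); surface temperature down yes (through conductivity up → surface temperature down)
(D) pathogen outbreak — sediment load up yes; nitrate up yes; bird nesting decline NO; water clarity down yes; surface temperature down NO
(E) overfishing of top predator — sediment load up yes; nitrate up yes; bird nesting decline NO; water clarity down NO; surface temperature down NO
(F) warming surface water — sediment load up yes; nitrate up yes; bird nesting decline yes; water clarity down yes; surface temperature down NO
(G) groundwater intrusion — fails on nitrate up, bird nesting decline, surface temperature down (predicts nitrate down, not nitrate up; predicts surface temperature up, not surface temperature down)
(C) is the only candidate with no mismatches.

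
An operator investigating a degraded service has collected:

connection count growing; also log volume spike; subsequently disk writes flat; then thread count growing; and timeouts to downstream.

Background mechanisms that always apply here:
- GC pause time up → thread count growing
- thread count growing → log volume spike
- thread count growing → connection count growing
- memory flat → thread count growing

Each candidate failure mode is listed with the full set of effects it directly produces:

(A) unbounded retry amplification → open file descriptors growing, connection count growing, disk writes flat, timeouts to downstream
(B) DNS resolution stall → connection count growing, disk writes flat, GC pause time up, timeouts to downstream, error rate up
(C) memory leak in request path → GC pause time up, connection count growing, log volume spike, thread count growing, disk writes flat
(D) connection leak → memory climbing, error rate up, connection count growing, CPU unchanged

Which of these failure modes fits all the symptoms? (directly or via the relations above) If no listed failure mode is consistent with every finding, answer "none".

Checking each candidate against the observations:
(A) unbounded retry amplification — connection count growing +; log volume spike -; disk writes flat +; thread count growing -; timeouts to downstream +
(B) DNS resolution stall — connection count growing +; log volume spike + (via GC pause time up → thread count growing → log volume spike); disk writes flat +; thread count growing + (via GC pause time up → thread count growing); timeouts to downstream +
(C) memory leak in request path — connection count growing +; log volume spike +; disk writes flat +; thread count growing +; timeouts to downstream -
(D) connection leak — connection count growing +; log volume spike -; disk writes flat -; thread count growing -; timeouts to downstream -
(B) alone accounts for all the evidence.

B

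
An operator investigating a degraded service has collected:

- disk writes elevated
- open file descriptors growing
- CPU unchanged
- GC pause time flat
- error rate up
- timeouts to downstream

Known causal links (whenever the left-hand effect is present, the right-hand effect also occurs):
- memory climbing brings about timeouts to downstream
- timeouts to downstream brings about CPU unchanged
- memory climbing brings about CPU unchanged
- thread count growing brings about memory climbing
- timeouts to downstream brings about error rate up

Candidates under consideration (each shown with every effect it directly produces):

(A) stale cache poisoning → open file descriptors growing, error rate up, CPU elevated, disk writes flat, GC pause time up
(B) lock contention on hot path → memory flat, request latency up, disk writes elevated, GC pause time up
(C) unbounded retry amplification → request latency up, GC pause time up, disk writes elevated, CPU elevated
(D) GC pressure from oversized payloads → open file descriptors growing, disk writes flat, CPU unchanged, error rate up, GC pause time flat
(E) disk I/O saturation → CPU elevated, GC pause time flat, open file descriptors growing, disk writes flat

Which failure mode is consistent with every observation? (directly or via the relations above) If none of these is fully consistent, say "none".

none

Per-candidate check:
(A) stale cache poisoning — disk writes elevated ✗; open file descriptors growing ✓; CPU unchanged ✗; GC pause time flat ✗; error rate up ✓; timeouts to downstream ✗
(B) lock contention on hot path — fails on open file descriptors growing, CPU unchanged, GC pause time flat, error rate up, timeouts to downstream (predicts GC pause time up, not GC pause time flat)
(C) unbounded retry amplification — fails on open file descriptors growing, CPU unchanged, GC pause time flat, error rate up, timeouts to downstream (predicts CPU elevated, not CPU unchanged; predicts GC pause time up, not GC pause time flat)
(D) GC pressure from oversized payloads — fails on disk writes elevated, timeouts to downstream (predicts disk writes flat, not disk writes elevated)
(E) disk I/O saturation — fails on disk writes elevated, CPU unchanged, error rate up, timeouts to downstream (predicts disk writes flat, not disk writes elevated; predicts CPU elevated, not CPU unchanged)
No candidate is consistent with all observations.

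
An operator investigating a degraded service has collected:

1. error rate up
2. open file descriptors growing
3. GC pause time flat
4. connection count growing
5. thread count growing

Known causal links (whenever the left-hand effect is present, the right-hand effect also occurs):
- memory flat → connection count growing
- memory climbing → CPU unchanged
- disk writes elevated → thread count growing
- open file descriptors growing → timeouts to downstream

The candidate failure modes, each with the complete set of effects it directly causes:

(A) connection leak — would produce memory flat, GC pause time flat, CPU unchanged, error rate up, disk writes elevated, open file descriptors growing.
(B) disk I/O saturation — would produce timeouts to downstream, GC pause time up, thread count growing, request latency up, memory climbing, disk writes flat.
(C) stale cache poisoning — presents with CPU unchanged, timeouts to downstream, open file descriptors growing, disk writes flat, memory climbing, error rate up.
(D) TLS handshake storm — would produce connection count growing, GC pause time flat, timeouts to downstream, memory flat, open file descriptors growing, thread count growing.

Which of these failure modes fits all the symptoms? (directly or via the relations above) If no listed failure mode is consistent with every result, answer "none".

Per-candidate check:
(A) connection leak — accounts for every observation (connection count growing by memory flat → connection count growing)
(B) disk I/O saturation — fails on error rate up, open file descriptors growing, GC pause time flat, connection count growing (predicts GC pause time up, not GC pause time flat)
(C) stale cache poisoning — error rate up yes; open file descriptors growing yes; GC pause time flat NO; connection count growing NO; thread count growing NO
(D) TLS handshake storm — does not account for error rate up
(A) alone accounts for all the evidence.

A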